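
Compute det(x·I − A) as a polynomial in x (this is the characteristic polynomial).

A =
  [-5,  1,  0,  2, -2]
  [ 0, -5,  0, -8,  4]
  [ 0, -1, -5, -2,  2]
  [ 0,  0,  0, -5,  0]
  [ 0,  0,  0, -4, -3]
x^5 + 23*x^4 + 210*x^3 + 950*x^2 + 2125*x + 1875

Expanding det(x·I − A) (e.g. by cofactor expansion or by noting that A is similar to its Jordan form J, which has the same characteristic polynomial as A) gives
  χ_A(x) = x^5 + 23*x^4 + 210*x^3 + 950*x^2 + 2125*x + 1875
which factors as (x + 3)*(x + 5)^4. The eigenvalues (with algebraic multiplicities) are λ = -5 with multiplicity 4, λ = -3 with multiplicity 1.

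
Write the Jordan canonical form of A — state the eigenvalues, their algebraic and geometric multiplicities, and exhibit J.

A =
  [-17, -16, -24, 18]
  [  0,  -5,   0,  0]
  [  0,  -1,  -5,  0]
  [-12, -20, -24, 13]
J_2(-5) ⊕ J_1(-5) ⊕ J_1(1)

The characteristic polynomial is
  det(x·I − A) = x^4 + 14*x^3 + 60*x^2 + 50*x - 125 = (x - 1)*(x + 5)^3

Eigenvalues and multiplicities (the geometric multiplicity of λ is n − rank(A − λI), which equals the number of Jordan blocks for λ):
  λ = -5: algebraic multiplicity = 3, geometric multiplicity = 2
  λ = 1: algebraic multiplicity = 1, geometric multiplicity = 1

Determining the block sizes for each eigenvalue:
  λ = -5: 2 blocks summing to 3 forces exactly one block of size 2 and the rest size 1 → block sizes [2, 1]
  λ = 1: one block (gm = 1), so the single block has size am = 1 → block sizes [1]

Assembling the blocks gives a Jordan form
J =
  [-5,  1,  0, 0]
  [ 0, -5,  0, 0]
  [ 0,  0, -5, 0]
  [ 0,  0,  0, 1]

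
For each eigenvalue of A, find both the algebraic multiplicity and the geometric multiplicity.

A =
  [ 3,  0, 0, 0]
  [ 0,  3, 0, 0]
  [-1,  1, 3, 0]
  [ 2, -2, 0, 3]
λ = 3: alg = 4, geom = 3

Step 1 — factor the characteristic polynomial to read off the algebraic multiplicities:
  χ_A(x) = (x - 3)^4

Step 2 — compute geometric multiplicities via the rank-nullity identity g(λ) = n − rank(A − λI):
  rank(A − (3)·I) = 1, so dim ker(A − (3)·I) = n − 1 = 3

Summary:
  λ = 3: algebraic multiplicity = 4, geometric multiplicity = 3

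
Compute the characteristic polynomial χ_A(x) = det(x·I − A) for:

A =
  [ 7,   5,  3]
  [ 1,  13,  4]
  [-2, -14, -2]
x^3 - 18*x^2 + 108*x - 216

Expanding det(x·I − A) (e.g. by cofactor expansion or by noting that A is similar to its Jordan form J, which has the same characteristic polynomial as A) gives
  χ_A(x) = x^3 - 18*x^2 + 108*x - 216
which factors as (x - 6)^3. The eigenvalues (with algebraic multiplicities) are λ = 6 with multiplicity 3.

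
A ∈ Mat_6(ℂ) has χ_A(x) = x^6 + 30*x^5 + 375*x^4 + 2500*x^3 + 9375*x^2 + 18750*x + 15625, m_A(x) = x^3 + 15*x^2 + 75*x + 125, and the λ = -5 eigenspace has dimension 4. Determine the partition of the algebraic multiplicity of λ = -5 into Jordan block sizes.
Block sizes for λ = -5: [3, 1, 1, 1]

Step 1 — from the characteristic polynomial, algebraic multiplicity of λ = -5 is 6. From dim ker(A − (-5)·I) = 4, there are exactly 4 Jordan blocks for λ = -5.
Step 2 — from the minimal polynomial, the factor (x + 5)^3 tells us the largest block for λ = -5 has size 3.
Step 3 — with total size 6, 4 blocks, and largest block 3, the block sizes (in nonincreasing order) are [3, 1, 1, 1].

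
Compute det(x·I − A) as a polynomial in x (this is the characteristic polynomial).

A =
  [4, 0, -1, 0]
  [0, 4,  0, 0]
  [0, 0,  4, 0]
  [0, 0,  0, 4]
x^4 - 16*x^3 + 96*x^2 - 256*x + 256

Expanding det(x·I − A) (e.g. by cofactor expansion or by noting that A is similar to its Jordan form J, which has the same characteristic polynomial as A) gives
  χ_A(x) = x^4 - 16*x^3 + 96*x^2 - 256*x + 256
which factors as (x - 4)^4. The eigenvalues (with algebraic multiplicities) are λ = 4 with multiplicity 4.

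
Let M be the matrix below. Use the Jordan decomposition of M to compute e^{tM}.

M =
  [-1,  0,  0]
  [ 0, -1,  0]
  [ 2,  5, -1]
e^{tM} =
  [exp(-t), 0, 0]
  [0, exp(-t), 0]
  [2*t*exp(-t), 5*t*exp(-t), exp(-t)]

Strategy: write M = P · J · P⁻¹ where J is a Jordan canonical form, so e^{tM} = P · e^{tJ} · P⁻¹, and e^{tJ} can be computed block-by-block.

M has Jordan form
J =
  [-1,  1,  0]
  [ 0, -1,  0]
  [ 0,  0, -1]
(up to reordering of blocks).

Per-block formulas:
  For a 2×2 Jordan block J_2(-1): exp(t · J_2(-1)) = e^(-1t)·(I + t·N), where N is the 2×2 nilpotent shift.
  For a 1×1 block at λ = -1: exp(t · [-1]) = [e^(-1t)].

After assembling e^{tJ} and conjugating by P, we get:

e^{tM} =
  [exp(-t), 0, 0]
  [0, exp(-t), 0]
  [2*t*exp(-t), 5*t*exp(-t), exp(-t)]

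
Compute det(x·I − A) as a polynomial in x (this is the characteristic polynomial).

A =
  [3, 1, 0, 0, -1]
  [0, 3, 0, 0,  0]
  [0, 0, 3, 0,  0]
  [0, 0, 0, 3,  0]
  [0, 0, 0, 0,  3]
x^5 - 15*x^4 + 90*x^3 - 270*x^2 + 405*x - 243

Expanding det(x·I − A) (e.g. by cofactor expansion or by noting that A is similar to its Jordan form J, which has the same characteristic polynomial as A) gives
  χ_A(x) = x^5 - 15*x^4 + 90*x^3 - 270*x^2 + 405*x - 243
which factors as (x - 3)^5. The eigenvalues (with algebraic multiplicities) are λ = 3 with multiplicity 5.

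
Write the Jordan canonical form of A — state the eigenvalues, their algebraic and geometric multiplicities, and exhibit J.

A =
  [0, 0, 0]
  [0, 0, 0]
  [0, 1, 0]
J_2(0) ⊕ J_1(0)

The characteristic polynomial is
  det(x·I − A) = x^3

Eigenvalues and multiplicities (the geometric multiplicity of λ is n − rank(A − λI), which equals the number of Jordan blocks for λ):
  λ = 0: algebraic multiplicity = 3, geometric multiplicity = 2

Determining the block sizes for each eigenvalue:
  λ = 0: 2 blocks summing to 3 forces exactly one block of size 2 and the rest size 1 → block sizes [2, 1]

Assembling the blocks gives a Jordan form
J =
  [0, 1, 0]
  [0, 0, 0]
  [0, 0, 0]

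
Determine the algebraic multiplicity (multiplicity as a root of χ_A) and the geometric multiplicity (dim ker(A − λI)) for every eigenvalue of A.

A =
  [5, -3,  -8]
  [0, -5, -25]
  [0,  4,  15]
λ = 5: alg = 3, geom = 1

Step 1 — factor the characteristic polynomial to read off the algebraic multiplicities:
  χ_A(x) = (x - 5)^3

Step 2 — compute geometric multiplicities via the rank-nullity identity g(λ) = n − rank(A − λI):
  rank(A − (5)·I) = 2, so dim ker(A − (5)·I) = n − 2 = 1

Summary:
  λ = 5: algebraic multiplicity = 3, geometric multiplicity = 1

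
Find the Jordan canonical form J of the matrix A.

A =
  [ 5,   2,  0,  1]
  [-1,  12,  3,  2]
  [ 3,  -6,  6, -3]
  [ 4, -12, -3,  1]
J_3(6) ⊕ J_1(6)

The characteristic polynomial is
  det(x·I − A) = x^4 - 24*x^3 + 216*x^2 - 864*x + 1296 = (x - 6)^4

Eigenvalues and multiplicities (the geometric multiplicity of λ is n − rank(A − λI), which equals the number of Jordan blocks for λ):
  λ = 6: algebraic multiplicity = 4, geometric multiplicity = 2

Determining the block sizes for each eigenvalue:
  λ = 6: with am = 4 and gm = 2, the partition is not yet determined (e.g. several partitions of 4 into 2 parts exist). Let N = A − (6)·I. Computing rank(N^1) = 2, rank(N^2) = 1, rank(N^3) = 0; the number of blocks of size ≥ j is rank(N^{j−1}) − rank(N^j), giving [2, 1, 1]. So we have 1 block(s) of size 3, 1 block(s) of size 1 → block sizes [3, 1]

Assembling the blocks gives a Jordan form
J =
  [6, 1, 0, 0]
  [0, 6, 1, 0]
  [0, 0, 6, 0]
  [0, 0, 0, 6]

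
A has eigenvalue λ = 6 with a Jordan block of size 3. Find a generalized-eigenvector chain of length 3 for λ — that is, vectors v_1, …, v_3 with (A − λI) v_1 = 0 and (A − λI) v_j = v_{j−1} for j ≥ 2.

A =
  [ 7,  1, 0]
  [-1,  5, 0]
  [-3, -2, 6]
A Jordan chain for λ = 6 of length 3:
v_1 = (0, 0, -1)ᵀ
v_2 = (1, -1, -3)ᵀ
v_3 = (1, 0, 0)ᵀ

Let N = A − (6)·I. We want v_3 with N^3 v_3 = 0 but N^2 v_3 ≠ 0; then v_{j-1} := N · v_j for j = 3, …, 2.

Pick v_3 = (1, 0, 0)ᵀ.
Then v_2 = N · v_3 = (1, -1, -3)ᵀ.
Then v_1 = N · v_2 = (0, 0, -1)ᵀ.

Sanity check: (A − (6)·I) v_1 = (0, 0, 0)ᵀ = 0. ✓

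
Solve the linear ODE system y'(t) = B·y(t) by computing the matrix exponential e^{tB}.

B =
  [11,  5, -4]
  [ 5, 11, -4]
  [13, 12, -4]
e^{tB} =
  [-t^2*exp(6*t) + 5*t*exp(6*t) + exp(6*t), t^2*exp(6*t) + 5*t*exp(6*t), -4*t*exp(6*t)]
  [-t^2*exp(6*t) + 5*t*exp(6*t), t^2*exp(6*t) + 5*t*exp(6*t) + exp(6*t), -4*t*exp(6*t)]
  [-5*t^2*exp(6*t)/2 + 13*t*exp(6*t), 5*t^2*exp(6*t)/2 + 12*t*exp(6*t), -10*t*exp(6*t) + exp(6*t)]

Strategy: write B = P · J · P⁻¹ where J is a Jordan canonical form, so e^{tB} = P · e^{tJ} · P⁻¹, and e^{tJ} can be computed block-by-block.

B has Jordan form
J =
  [6, 1, 0]
  [0, 6, 1]
  [0, 0, 6]
(up to reordering of blocks).

Per-block formulas:
  For a 3×3 Jordan block J_3(6): exp(t · J_3(6)) = e^(6t)·(I + t·N + (t^2/2)·N^2), where N is the 3×3 nilpotent shift.

After assembling e^{tJ} and conjugating by P, we get:

e^{tB} =
  [-t^2*exp(6*t) + 5*t*exp(6*t) + exp(6*t), t^2*exp(6*t) + 5*t*exp(6*t), -4*t*exp(6*t)]
  [-t^2*exp(6*t) + 5*t*exp(6*t), t^2*exp(6*t) + 5*t*exp(6*t) + exp(6*t), -4*t*exp(6*t)]
  [-5*t^2*exp(6*t)/2 + 13*t*exp(6*t), 5*t^2*exp(6*t)/2 + 12*t*exp(6*t), -10*t*exp(6*t) + exp(6*t)]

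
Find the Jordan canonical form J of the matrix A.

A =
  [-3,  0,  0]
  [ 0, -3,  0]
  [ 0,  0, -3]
J_1(-3) ⊕ J_1(-3) ⊕ J_1(-3)

The characteristic polynomial is
  det(x·I − A) = x^3 + 9*x^2 + 27*x + 27 = (x + 3)^3

Eigenvalues and multiplicities (the geometric multiplicity of λ is n − rank(A − λI), which equals the number of Jordan blocks for λ):
  λ = -3: algebraic multiplicity = 3, geometric multiplicity = 3

Determining the block sizes for each eigenvalue:
  λ = -3: gm = am = 3, so every block has size 1 → block sizes [1, 1, 1]

Assembling the blocks gives a Jordan form
J =
  [-3,  0,  0]
  [ 0, -3,  0]
  [ 0,  0, -3]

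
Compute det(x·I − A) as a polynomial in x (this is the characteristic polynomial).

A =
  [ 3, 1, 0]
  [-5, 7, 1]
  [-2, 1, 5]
x^3 - 15*x^2 + 75*x - 125

Expanding det(x·I − A) (e.g. by cofactor expansion or by noting that A is similar to its Jordan form J, which has the same characteristic polynomial as A) gives
  χ_A(x) = x^3 - 15*x^2 + 75*x - 125
which factors as (x - 5)^3. The eigenvalues (with algebraic multiplicities) are λ = 5 with multiplicity 3.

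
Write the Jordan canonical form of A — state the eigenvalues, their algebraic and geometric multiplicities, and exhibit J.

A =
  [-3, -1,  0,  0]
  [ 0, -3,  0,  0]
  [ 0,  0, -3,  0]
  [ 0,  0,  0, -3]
J_2(-3) ⊕ J_1(-3) ⊕ J_1(-3)

The characteristic polynomial is
  det(x·I − A) = x^4 + 12*x^3 + 54*x^2 + 108*x + 81 = (x + 3)^4

Eigenvalues and multiplicities (the geometric multiplicity of λ is n − rank(A − λI), which equals the number of Jordan blocks for λ):
  λ = -3: algebraic multiplicity = 4, geometric multiplicity = 3

Determining the block sizes for each eigenvalue:
  λ = -3: 3 blocks summing to 4 forces exactly one block of size 2 and the rest size 1 → block sizes [2, 1, 1]

Assembling the blocks gives a Jordan form
J =
  [-3,  1,  0,  0]
  [ 0, -3,  0,  0]
  [ 0,  0, -3,  0]
  [ 0,  0,  0, -3]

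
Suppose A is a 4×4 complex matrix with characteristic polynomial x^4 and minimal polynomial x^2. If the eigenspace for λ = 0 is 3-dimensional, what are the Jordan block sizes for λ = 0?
Block sizes for λ = 0: [2, 1, 1]

Step 1 — from the characteristic polynomial, algebraic multiplicity of λ = 0 is 4. From dim ker(A − (0)·I) = 3, there are exactly 3 Jordan blocks for λ = 0.
Step 2 — from the minimal polynomial, the factor (x − 0)^2 tells us the largest block for λ = 0 has size 2.
Step 3 — with total size 4, 3 blocks, and largest block 2, the block sizes (in nonincreasing order) are [2, 1, 1].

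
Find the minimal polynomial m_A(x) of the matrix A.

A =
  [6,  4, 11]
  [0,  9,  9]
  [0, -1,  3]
x^3 - 18*x^2 + 108*x - 216

The characteristic polynomial is χ_A(x) = (x - 6)^3, so the eigenvalues are known. The minimal polynomial is
  m_A(x) = Π_λ (x − λ)^{k_λ}
where k_λ is the size of the *largest* Jordan block for λ (equivalently, the smallest k with (A − λI)^k v = 0 for every generalised eigenvector v of λ).

  λ = 6: largest Jordan block has size 3, contributing (x − 6)^3

So m_A(x) = (x - 6)^3 = x^3 - 18*x^2 + 108*x - 216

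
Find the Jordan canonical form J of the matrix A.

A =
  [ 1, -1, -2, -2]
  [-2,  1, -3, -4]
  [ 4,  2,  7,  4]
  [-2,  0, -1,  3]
J_3(3) ⊕ J_1(3)

The characteristic polynomial is
  det(x·I − A) = x^4 - 12*x^3 + 54*x^2 - 108*x + 81 = (x - 3)^4

Eigenvalues and multiplicities (the geometric multiplicity of λ is n − rank(A − λI), which equals the number of Jordan blocks for λ):
  λ = 3: algebraic multiplicity = 4, geometric multiplicity = 2

Determining the block sizes for each eigenvalue:
  λ = 3: with am = 4 and gm = 2, the partition is not yet determined (e.g. several partitions of 4 into 2 parts exist). Let N = A − (3)·I. Computing rank(N^1) = 2, rank(N^2) = 1, rank(N^3) = 0; the number of blocks of size ≥ j is rank(N^{j−1}) − rank(N^j), giving [2, 1, 1]. So we have 1 block(s) of size 3, 1 block(s) of size 1 → block sizes [3, 1]

Assembling the blocks gives a Jordan form
J =
  [3, 1, 0, 0]
  [0, 3, 1, 0]
  [0, 0, 3, 0]
  [0, 0, 0, 3]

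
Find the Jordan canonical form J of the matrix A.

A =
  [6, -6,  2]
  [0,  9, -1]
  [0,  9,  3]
J_2(6) ⊕ J_1(6)

The characteristic polynomial is
  det(x·I − A) = x^3 - 18*x^2 + 108*x - 216 = (x - 6)^3

Eigenvalues and multiplicities (the geometric multiplicity of λ is n − rank(A − λI), which equals the number of Jordan blocks for λ):
  λ = 6: algebraic multiplicity = 3, geometric multiplicity = 2

Determining the block sizes for each eigenvalue:
  λ = 6: 2 blocks summing to 3 forces exactly one block of size 2 and the rest size 1 → block sizes [2, 1]

Assembling the blocks gives a Jordan form
J =
  [6, 1, 0]
  [0, 6, 0]
  [0, 0, 6]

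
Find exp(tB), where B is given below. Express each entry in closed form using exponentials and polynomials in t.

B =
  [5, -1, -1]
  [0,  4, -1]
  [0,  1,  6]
e^{tB} =
  [exp(5*t), -t*exp(5*t), -t*exp(5*t)]
  [0, -t*exp(5*t) + exp(5*t), -t*exp(5*t)]
  [0, t*exp(5*t), t*exp(5*t) + exp(5*t)]

Strategy: write B = P · J · P⁻¹ where J is a Jordan canonical form, so e^{tB} = P · e^{tJ} · P⁻¹, and e^{tJ} can be computed block-by-block.

B has Jordan form
J =
  [5, 1, 0]
  [0, 5, 0]
  [0, 0, 5]
(up to reordering of blocks).

Per-block formulas:
  For a 2×2 Jordan block J_2(5): exp(t · J_2(5)) = e^(5t)·(I + t·N), where N is the 2×2 nilpotent shift.
  For a 1×1 block at λ = 5: exp(t · [5]) = [e^(5t)].

After assembling e^{tJ} and conjugating by P, we get:

e^{tB} =
  [exp(5*t), -t*exp(5*t), -t*exp(5*t)]
  [0, -t*exp(5*t) + exp(5*t), -t*exp(5*t)]
  [0, t*exp(5*t), t*exp(5*t) + exp(5*t)]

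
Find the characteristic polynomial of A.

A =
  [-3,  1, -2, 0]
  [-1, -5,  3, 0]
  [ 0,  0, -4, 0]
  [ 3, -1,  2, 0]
x^4 + 12*x^3 + 48*x^2 + 64*x

Expanding det(x·I − A) (e.g. by cofactor expansion or by noting that A is similar to its Jordan form J, which has the same characteristic polynomial as A) gives
  χ_A(x) = x^4 + 12*x^3 + 48*x^2 + 64*x
which factors as x*(x + 4)^3. The eigenvalues (with algebraic multiplicities) are λ = -4 with multiplicity 3, λ = 0 with multiplicity 1.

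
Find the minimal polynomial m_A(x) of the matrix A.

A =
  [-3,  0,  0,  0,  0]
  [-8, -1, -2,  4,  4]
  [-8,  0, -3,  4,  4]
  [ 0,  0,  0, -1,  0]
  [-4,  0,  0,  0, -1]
x^2 + 4*x + 3

The characteristic polynomial is χ_A(x) = (x + 1)^3*(x + 3)^2, so the eigenvalues are known. The minimal polynomial is
  m_A(x) = Π_λ (x − λ)^{k_λ}
where k_λ is the size of the *largest* Jordan block for λ (equivalently, the smallest k with (A − λI)^k v = 0 for every generalised eigenvector v of λ).

  λ = -3: largest Jordan block has size 1, contributing (x + 3)
  λ = -1: largest Jordan block has size 1, contributing (x + 1)

So m_A(x) = (x + 1)*(x + 3) = x^2 + 4*x + 3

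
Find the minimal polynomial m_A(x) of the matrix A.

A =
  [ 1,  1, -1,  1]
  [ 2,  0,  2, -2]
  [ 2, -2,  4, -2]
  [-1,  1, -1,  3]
x^2 - 4*x + 4

The characteristic polynomial is χ_A(x) = (x - 2)^4, so the eigenvalues are known. The minimal polynomial is
  m_A(x) = Π_λ (x − λ)^{k_λ}
where k_λ is the size of the *largest* Jordan block for λ (equivalently, the smallest k with (A − λI)^k v = 0 for every generalised eigenvector v of λ).

  λ = 2: largest Jordan block has size 2, contributing (x − 2)^2

So m_A(x) = (x - 2)^2 = x^2 - 4*x + 4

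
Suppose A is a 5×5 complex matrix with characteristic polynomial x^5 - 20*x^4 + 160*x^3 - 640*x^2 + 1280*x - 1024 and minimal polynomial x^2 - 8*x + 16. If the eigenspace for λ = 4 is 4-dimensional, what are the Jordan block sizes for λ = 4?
Block sizes for λ = 4: [2, 1, 1, 1]

Step 1 — from the characteristic polynomial, algebraic multiplicity of λ = 4 is 5. From dim ker(A − (4)·I) = 4, there are exactly 4 Jordan blocks for λ = 4.
Step 2 — from the minimal polynomial, the factor (x − 4)^2 tells us the largest block for λ = 4 has size 2.
Step 3 — with total size 5, 4 blocks, and largest block 2, the block sizes (in nonincreasing order) are [2, 1, 1, 1].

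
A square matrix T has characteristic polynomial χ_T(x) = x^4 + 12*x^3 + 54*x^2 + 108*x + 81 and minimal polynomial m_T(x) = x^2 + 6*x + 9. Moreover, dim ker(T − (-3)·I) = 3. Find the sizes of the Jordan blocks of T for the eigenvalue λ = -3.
Block sizes for λ = -3: [2, 1, 1]

Step 1 — from the characteristic polynomial, algebraic multiplicity of λ = -3 is 4. From dim ker(T − (-3)·I) = 3, there are exactly 3 Jordan blocks for λ = -3.
Step 2 — from the minimal polynomial, the factor (x + 3)^2 tells us the largest block for λ = -3 has size 2.
Step 3 — with total size 4, 3 blocks, and largest block 2, the block sizes (in nonincreasing order) are [2, 1, 1].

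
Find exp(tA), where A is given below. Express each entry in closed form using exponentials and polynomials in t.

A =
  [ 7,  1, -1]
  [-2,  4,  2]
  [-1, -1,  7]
e^{tA} =
  [t*exp(6*t) + exp(6*t), t*exp(6*t), -t*exp(6*t)]
  [-2*t*exp(6*t), -2*t*exp(6*t) + exp(6*t), 2*t*exp(6*t)]
  [-t*exp(6*t), -t*exp(6*t), t*exp(6*t) + exp(6*t)]

Strategy: write A = P · J · P⁻¹ where J is a Jordan canonical form, so e^{tA} = P · e^{tJ} · P⁻¹, and e^{tJ} can be computed block-by-block.

A has Jordan form
J =
  [6, 1, 0]
  [0, 6, 0]
  [0, 0, 6]
(up to reordering of blocks).

Per-block formulas:
  For a 2×2 Jordan block J_2(6): exp(t · J_2(6)) = e^(6t)·(I + t·N), where N is the 2×2 nilpotent shift.
  For a 1×1 block at λ = 6: exp(t · [6]) = [e^(6t)].

After assembling e^{tJ} and conjugating by P, we get:

e^{tA} =
  [t*exp(6*t) + exp(6*t), t*exp(6*t), -t*exp(6*t)]
  [-2*t*exp(6*t), -2*t*exp(6*t) + exp(6*t), 2*t*exp(6*t)]
  [-t*exp(6*t), -t*exp(6*t), t*exp(6*t) + exp(6*t)]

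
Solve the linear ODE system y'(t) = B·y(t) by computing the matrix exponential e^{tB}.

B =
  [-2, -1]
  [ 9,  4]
e^{tB} =
  [-3*t*exp(t) + exp(t), -t*exp(t)]
  [9*t*exp(t), 3*t*exp(t) + exp(t)]

Strategy: write B = P · J · P⁻¹ where J is a Jordan canonical form, so e^{tB} = P · e^{tJ} · P⁻¹, and e^{tJ} can be computed block-by-block.

B has Jordan form
J =
  [1, 1]
  [0, 1]
(up to reordering of blocks).

Per-block formulas:
  For a 2×2 Jordan block J_2(1): exp(t · J_2(1)) = e^(1t)·(I + t·N), where N is the 2×2 nilpotent shift.

After assembling e^{tJ} and conjugating by P, we get:

e^{tB} =
  [-3*t*exp(t) + exp(t), -t*exp(t)]
  [9*t*exp(t), 3*t*exp(t) + exp(t)]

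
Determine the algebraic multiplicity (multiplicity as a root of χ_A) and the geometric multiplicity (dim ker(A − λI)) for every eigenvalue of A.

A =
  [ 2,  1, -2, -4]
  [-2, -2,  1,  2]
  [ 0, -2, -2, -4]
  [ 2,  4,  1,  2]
λ = 0: alg = 4, geom = 2

Step 1 — factor the characteristic polynomial to read off the algebraic multiplicities:
  χ_A(x) = x^4

Step 2 — compute geometric multiplicities via the rank-nullity identity g(λ) = n − rank(A − λI):
  rank(A − (0)·I) = 2, so dim ker(A − (0)·I) = n − 2 = 2

Summary:
  λ = 0: algebraic multiplicity = 4, geometric multiplicity = 2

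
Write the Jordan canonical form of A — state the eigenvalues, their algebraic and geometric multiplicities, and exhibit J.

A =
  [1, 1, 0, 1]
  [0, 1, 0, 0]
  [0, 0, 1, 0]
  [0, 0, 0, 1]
J_2(1) ⊕ J_1(1) ⊕ J_1(1)

The characteristic polynomial is
  det(x·I − A) = x^4 - 4*x^3 + 6*x^2 - 4*x + 1 = (x - 1)^4

Eigenvalues and multiplicities (the geometric multiplicity of λ is n − rank(A − λI), which equals the number of Jordan blocks for λ):
  λ = 1: algebraic multiplicity = 4, geometric multiplicity = 3

Determining the block sizes for each eigenvalue:
  λ = 1: 3 blocks summing to 4 forces exactly one block of size 2 and the rest size 1 → block sizes [2, 1, 1]

Assembling the blocks gives a Jordan form
J =
  [1, 1, 0, 0]
  [0, 1, 0, 0]
  [0, 0, 1, 0]
  [0, 0, 0, 1]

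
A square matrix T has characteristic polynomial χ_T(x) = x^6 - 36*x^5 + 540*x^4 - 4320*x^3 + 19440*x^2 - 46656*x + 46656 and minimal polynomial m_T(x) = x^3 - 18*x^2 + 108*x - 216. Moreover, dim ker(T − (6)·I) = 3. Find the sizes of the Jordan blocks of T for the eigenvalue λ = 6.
Block sizes for λ = 6: [3, 2, 1]

Step 1 — from the characteristic polynomial, algebraic multiplicity of λ = 6 is 6. From dim ker(T − (6)·I) = 3, there are exactly 3 Jordan blocks for λ = 6.
Step 2 — from the minimal polynomial, the factor (x − 6)^3 tells us the largest block for λ = 6 has size 3.
Step 3 — with total size 6, 3 blocks, and largest block 3, the block sizes (in nonincreasing order) are [3, 2, 1].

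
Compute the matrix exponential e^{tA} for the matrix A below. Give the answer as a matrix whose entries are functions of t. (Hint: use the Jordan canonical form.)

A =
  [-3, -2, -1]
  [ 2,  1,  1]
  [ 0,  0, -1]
e^{tA} =
  [-2*t*exp(-t) + exp(-t), -2*t*exp(-t), -t*exp(-t)]
  [2*t*exp(-t), 2*t*exp(-t) + exp(-t), t*exp(-t)]
  [0, 0, exp(-t)]

Strategy: write A = P · J · P⁻¹ where J is a Jordan canonical form, so e^{tA} = P · e^{tJ} · P⁻¹, and e^{tJ} can be computed block-by-block.

A has Jordan form
J =
  [-1,  1,  0]
  [ 0, -1,  0]
  [ 0,  0, -1]
(up to reordering of blocks).

Per-block formulas:
  For a 1×1 block at λ = -1: exp(t · [-1]) = [e^(-1t)].
  For a 2×2 Jordan block J_2(-1): exp(t · J_2(-1)) = e^(-1t)·(I + t·N), where N is the 2×2 nilpotent shift.

After assembling e^{tJ} and conjugating by P, we get:

e^{tA} =
  [-2*t*exp(-t) + exp(-t), -2*t*exp(-t), -t*exp(-t)]
  [2*t*exp(-t), 2*t*exp(-t) + exp(-t), t*exp(-t)]
  [0, 0, exp(-t)]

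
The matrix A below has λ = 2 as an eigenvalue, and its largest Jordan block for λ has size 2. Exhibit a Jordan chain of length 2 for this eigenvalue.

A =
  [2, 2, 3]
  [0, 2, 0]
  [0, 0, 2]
A Jordan chain for λ = 2 of length 2:
v_1 = (2, 0, 0)ᵀ
v_2 = (0, 1, 0)ᵀ

Let N = A − (2)·I. We want v_2 with N^2 v_2 = 0 but N^1 v_2 ≠ 0; then v_{j-1} := N · v_j for j = 2, …, 2.

Pick v_2 = (0, 1, 0)ᵀ.
Then v_1 = N · v_2 = (2, 0, 0)ᵀ.

Sanity check: (A − (2)·I) v_1 = (0, 0, 0)ᵀ = 0. ✓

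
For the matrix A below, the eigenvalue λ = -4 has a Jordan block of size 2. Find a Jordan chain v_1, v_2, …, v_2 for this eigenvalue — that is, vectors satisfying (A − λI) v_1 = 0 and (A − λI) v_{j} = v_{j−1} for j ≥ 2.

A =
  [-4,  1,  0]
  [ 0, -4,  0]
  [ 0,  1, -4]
A Jordan chain for λ = -4 of length 2:
v_1 = (1, 0, 1)ᵀ
v_2 = (0, 1, 0)ᵀ

Let N = A − (-4)·I. We want v_2 with N^2 v_2 = 0 but N^1 v_2 ≠ 0; then v_{j-1} := N · v_j for j = 2, …, 2.

Pick v_2 = (0, 1, 0)ᵀ.
Then v_1 = N · v_2 = (1, 0, 1)ᵀ.

Sanity check: (A − (-4)·I) v_1 = (0, 0, 0)ᵀ = 0. ✓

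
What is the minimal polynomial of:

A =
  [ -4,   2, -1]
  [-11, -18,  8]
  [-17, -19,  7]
x^3 + 15*x^2 + 75*x + 125

The characteristic polynomial is χ_A(x) = (x + 5)^3, so the eigenvalues are known. The minimal polynomial is
  m_A(x) = Π_λ (x − λ)^{k_λ}
where k_λ is the size of the *largest* Jordan block for λ (equivalently, the smallest k with (A − λI)^k v = 0 for every generalised eigenvector v of λ).

  λ = -5: largest Jordan block has size 3, contributing (x + 5)^3

So m_A(x) = (x + 5)^3 = x^3 + 15*x^2 + 75*x + 125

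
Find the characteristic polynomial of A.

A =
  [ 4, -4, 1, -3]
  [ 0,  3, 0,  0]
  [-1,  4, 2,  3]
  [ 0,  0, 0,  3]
x^4 - 12*x^3 + 54*x^2 - 108*x + 81

Expanding det(x·I − A) (e.g. by cofactor expansion or by noting that A is similar to its Jordan form J, which has the same characteristic polynomial as A) gives
  χ_A(x) = x^4 - 12*x^3 + 54*x^2 - 108*x + 81
which factors as (x - 3)^4. The eigenvalues (with algebraic multiplicities) are λ = 3 with multiplicity 4.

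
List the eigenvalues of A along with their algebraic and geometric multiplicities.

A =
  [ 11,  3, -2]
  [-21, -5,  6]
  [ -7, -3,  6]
λ = 4: alg = 3, geom = 2

Step 1 — factor the characteristic polynomial to read off the algebraic multiplicities:
  χ_A(x) = (x - 4)^3

Step 2 — compute geometric multiplicities via the rank-nullity identity g(λ) = n − rank(A − λI):
  rank(A − (4)·I) = 1, so dim ker(A − (4)·I) = n − 1 = 2

Summary:
  λ = 4: algebraic multiplicity = 3, geometric multiplicity = 2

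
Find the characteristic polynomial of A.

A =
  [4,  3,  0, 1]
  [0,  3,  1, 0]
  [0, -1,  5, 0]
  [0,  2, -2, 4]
x^4 - 16*x^3 + 96*x^2 - 256*x + 256

Expanding det(x·I − A) (e.g. by cofactor expansion or by noting that A is similar to its Jordan form J, which has the same characteristic polynomial as A) gives
  χ_A(x) = x^4 - 16*x^3 + 96*x^2 - 256*x + 256
which factors as (x - 4)^4. The eigenvalues (with algebraic multiplicities) are λ = 4 with multiplicity 4.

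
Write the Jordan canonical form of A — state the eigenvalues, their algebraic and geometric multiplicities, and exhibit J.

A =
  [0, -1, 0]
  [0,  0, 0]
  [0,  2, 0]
J_2(0) ⊕ J_1(0)

The characteristic polynomial is
  det(x·I − A) = x^3

Eigenvalues and multiplicities (the geometric multiplicity of λ is n − rank(A − λI), which equals the number of Jordan blocks for λ):
  λ = 0: algebraic multiplicity = 3, geometric multiplicity = 2

Determining the block sizes for each eigenvalue:
  λ = 0: 2 blocks summing to 3 forces exactly one block of size 2 and the rest size 1 → block sizes [2, 1]

Assembling the blocks gives a Jordan form
J =
  [0, 1, 0]
  [0, 0, 0]
  [0, 0, 0]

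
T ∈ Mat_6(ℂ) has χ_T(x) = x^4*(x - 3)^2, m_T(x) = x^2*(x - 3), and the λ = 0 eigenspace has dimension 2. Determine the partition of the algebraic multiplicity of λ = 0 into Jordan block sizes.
Block sizes for λ = 0: [2, 2]

Step 1 — from the characteristic polynomial, algebraic multiplicity of λ = 0 is 4. From dim ker(T − (0)·I) = 2, there are exactly 2 Jordan blocks for λ = 0.
Step 2 — from the minimal polynomial, the factor (x − 0)^2 tells us the largest block for λ = 0 has size 2.
Step 3 — with total size 4, 2 blocks, and largest block 2, the block sizes (in nonincreasing order) are [2, 2].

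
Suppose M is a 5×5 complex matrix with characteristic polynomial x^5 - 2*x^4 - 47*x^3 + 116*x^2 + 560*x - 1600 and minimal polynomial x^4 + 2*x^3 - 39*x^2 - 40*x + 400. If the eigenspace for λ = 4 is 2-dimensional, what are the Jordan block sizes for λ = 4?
Block sizes for λ = 4: [2, 1]

Step 1 — from the characteristic polynomial, algebraic multiplicity of λ = 4 is 3. From dim ker(M − (4)·I) = 2, there are exactly 2 Jordan blocks for λ = 4.
Step 2 — from the minimal polynomial, the factor (x − 4)^2 tells us the largest block for λ = 4 has size 2.
Step 3 — with total size 3, 2 blocks, and largest block 2, the block sizes (in nonincreasing order) are [2, 1].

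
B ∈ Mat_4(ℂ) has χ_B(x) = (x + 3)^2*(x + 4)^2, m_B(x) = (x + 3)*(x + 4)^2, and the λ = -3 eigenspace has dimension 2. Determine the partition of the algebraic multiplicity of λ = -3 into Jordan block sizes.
Block sizes for λ = -3: [1, 1]

Step 1 — from the characteristic polynomial, algebraic multiplicity of λ = -3 is 2. From dim ker(B − (-3)·I) = 2, there are exactly 2 Jordan blocks for λ = -3.
Step 2 — from the minimal polynomial, the factor (x + 3) tells us the largest block for λ = -3 has size 1.
Step 3 — with total size 2, 2 blocks, and largest block 1, the block sizes (in nonincreasing order) are [1, 1].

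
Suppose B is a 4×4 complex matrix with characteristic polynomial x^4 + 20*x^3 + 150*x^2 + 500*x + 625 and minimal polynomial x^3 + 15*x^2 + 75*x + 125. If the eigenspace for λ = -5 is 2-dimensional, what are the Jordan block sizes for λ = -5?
Block sizes for λ = -5: [3, 1]

Step 1 — from the characteristic polynomial, algebraic multiplicity of λ = -5 is 4. From dim ker(B − (-5)·I) = 2, there are exactly 2 Jordan blocks for λ = -5.
Step 2 — from the minimal polynomial, the factor (x + 5)^3 tells us the largest block for λ = -5 has size 3.
Step 3 — with total size 4, 2 blocks, and largest block 3, the block sizes (in nonincreasing order) are [3, 1].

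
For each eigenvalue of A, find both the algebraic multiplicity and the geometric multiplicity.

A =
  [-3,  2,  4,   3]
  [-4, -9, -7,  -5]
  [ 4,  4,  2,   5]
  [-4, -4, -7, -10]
λ = -5: alg = 4, geom = 2

Step 1 — factor the characteristic polynomial to read off the algebraic multiplicities:
  χ_A(x) = (x + 5)^4

Step 2 — compute geometric multiplicities via the rank-nullity identity g(λ) = n − rank(A − λI):
  rank(A − (-5)·I) = 2, so dim ker(A − (-5)·I) = n − 2 = 2

Summary:
  λ = -5: algebraic multiplicity = 4, geometric multiplicity = 2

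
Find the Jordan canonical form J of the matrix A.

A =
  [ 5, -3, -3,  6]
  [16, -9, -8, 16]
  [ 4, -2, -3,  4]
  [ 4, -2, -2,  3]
J_2(-1) ⊕ J_1(-1) ⊕ J_1(-1)

The characteristic polynomial is
  det(x·I − A) = x^4 + 4*x^3 + 6*x^2 + 4*x + 1 = (x + 1)^4

Eigenvalues and multiplicities (the geometric multiplicity of λ is n − rank(A − λI), which equals the number of Jordan blocks for λ):
  λ = -1: algebraic multiplicity = 4, geometric multiplicity = 3

Determining the block sizes for each eigenvalue:
  λ = -1: 3 blocks summing to 4 forces exactly one block of size 2 and the rest size 1 → block sizes [2, 1, 1]

Assembling the blocks gives a Jordan form
J =
  [-1,  1,  0,  0]
  [ 0, -1,  0,  0]
  [ 0,  0, -1,  0]
  [ 0,  0,  0, -1]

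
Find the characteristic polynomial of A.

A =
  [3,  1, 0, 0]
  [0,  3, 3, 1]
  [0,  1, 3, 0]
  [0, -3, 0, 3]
x^4 - 12*x^3 + 54*x^2 - 108*x + 81

Expanding det(x·I − A) (e.g. by cofactor expansion or by noting that A is similar to its Jordan form J, which has the same characteristic polynomial as A) gives
  χ_A(x) = x^4 - 12*x^3 + 54*x^2 - 108*x + 81
which factors as (x - 3)^4. The eigenvalues (with algebraic multiplicities) are λ = 3 with multiplicity 4.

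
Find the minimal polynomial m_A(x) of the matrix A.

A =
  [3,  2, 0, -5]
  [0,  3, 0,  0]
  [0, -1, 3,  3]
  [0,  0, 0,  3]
x^2 - 6*x + 9

The characteristic polynomial is χ_A(x) = (x - 3)^4, so the eigenvalues are known. The minimal polynomial is
  m_A(x) = Π_λ (x − λ)^{k_λ}
where k_λ is the size of the *largest* Jordan block for λ (equivalently, the smallest k with (A − λI)^k v = 0 for every generalised eigenvector v of λ).

  λ = 3: largest Jordan block has size 2, contributing (x − 3)^2

So m_A(x) = (x - 3)^2 = x^2 - 6*x + 9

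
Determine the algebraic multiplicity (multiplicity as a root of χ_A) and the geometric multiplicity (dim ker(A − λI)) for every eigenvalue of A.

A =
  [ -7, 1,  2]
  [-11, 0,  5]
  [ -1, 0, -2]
λ = -3: alg = 3, geom = 1

Step 1 — factor the characteristic polynomial to read off the algebraic multiplicities:
  χ_A(x) = (x + 3)^3

Step 2 — compute geometric multiplicities via the rank-nullity identity g(λ) = n − rank(A − λI):
  rank(A − (-3)·I) = 2, so dim ker(A − (-3)·I) = n − 2 = 1

Summary:
  λ = -3: algebraic multiplicity = 3, geometric multiplicity = 1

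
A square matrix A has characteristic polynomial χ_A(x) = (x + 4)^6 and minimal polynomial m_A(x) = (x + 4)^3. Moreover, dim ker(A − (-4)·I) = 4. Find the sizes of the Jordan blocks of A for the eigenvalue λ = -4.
Block sizes for λ = -4: [3, 1, 1, 1]

Step 1 — from the characteristic polynomial, algebraic multiplicity of λ = -4 is 6. From dim ker(A − (-4)·I) = 4, there are exactly 4 Jordan blocks for λ = -4.
Step 2 — from the minimal polynomial, the factor (x + 4)^3 tells us the largest block for λ = -4 has size 3.
Step 3 — with total size 6, 4 blocks, and largest block 3, the block sizes (in nonincreasing order) are [3, 1, 1, 1].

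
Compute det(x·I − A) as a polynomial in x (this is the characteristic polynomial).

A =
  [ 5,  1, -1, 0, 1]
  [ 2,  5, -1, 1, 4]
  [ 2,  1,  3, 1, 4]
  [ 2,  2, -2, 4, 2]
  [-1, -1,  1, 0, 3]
x^5 - 20*x^4 + 160*x^3 - 640*x^2 + 1280*x - 1024

Expanding det(x·I − A) (e.g. by cofactor expansion or by noting that A is similar to its Jordan form J, which has the same characteristic polynomial as A) gives
  χ_A(x) = x^5 - 20*x^4 + 160*x^3 - 640*x^2 + 1280*x - 1024
which factors as (x - 4)^5. The eigenvalues (with algebraic multiplicities) are λ = 4 with multiplicity 5.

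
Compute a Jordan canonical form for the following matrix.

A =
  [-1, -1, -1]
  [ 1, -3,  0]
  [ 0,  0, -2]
J_3(-2)

The characteristic polynomial is
  det(x·I − A) = x^3 + 6*x^2 + 12*x + 8 = (x + 2)^3

Eigenvalues and multiplicities (the geometric multiplicity of λ is n − rank(A − λI), which equals the number of Jordan blocks for λ):
  λ = -2: algebraic multiplicity = 3, geometric multiplicity = 1

Determining the block sizes for each eigenvalue:
  λ = -2: one block (gm = 1), so the single block has size am = 3 → block sizes [3]

Assembling the blocks gives a Jordan form
J =
  [-2,  1,  0]
  [ 0, -2,  1]
  [ 0,  0, -2]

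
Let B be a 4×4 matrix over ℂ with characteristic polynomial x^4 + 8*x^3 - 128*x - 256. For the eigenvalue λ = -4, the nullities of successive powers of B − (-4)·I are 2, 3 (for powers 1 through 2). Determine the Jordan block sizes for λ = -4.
Block sizes for λ = -4: [2, 1]

From the dimensions of kernels of powers, the number of Jordan blocks of size at least j is d_j − d_{j−1} where d_j = dim ker(N^j) (with d_0 = 0). Computing the differences gives [2, 1].
The number of blocks of size exactly k is (#blocks of size ≥ k) − (#blocks of size ≥ k + 1), so the partition is: 1 block(s) of size 1, 1 block(s) of size 2.
In nonincreasing order the block sizes are [2, 1].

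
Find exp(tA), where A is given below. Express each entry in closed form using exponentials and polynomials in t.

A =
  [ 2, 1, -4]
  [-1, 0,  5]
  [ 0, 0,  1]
e^{tA} =
  [t*exp(t) + exp(t), t*exp(t), t^2*exp(t)/2 - 4*t*exp(t)]
  [-t*exp(t), -t*exp(t) + exp(t), -t^2*exp(t)/2 + 5*t*exp(t)]
  [0, 0, exp(t)]

Strategy: write A = P · J · P⁻¹ where J is a Jordan canonical form, so e^{tA} = P · e^{tJ} · P⁻¹, and e^{tJ} can be computed block-by-block.

A has Jordan form
J =
  [1, 1, 0]
  [0, 1, 1]
  [0, 0, 1]
(up to reordering of blocks).

Per-block formulas:
  For a 3×3 Jordan block J_3(1): exp(t · J_3(1)) = e^(1t)·(I + t·N + (t^2/2)·N^2), where N is the 3×3 nilpotent shift.

After assembling e^{tJ} and conjugating by P, we get:

e^{tA} =
  [t*exp(t) + exp(t), t*exp(t), t^2*exp(t)/2 - 4*t*exp(t)]
  [-t*exp(t), -t*exp(t) + exp(t), -t^2*exp(t)/2 + 5*t*exp(t)]
  [0, 0, exp(t)]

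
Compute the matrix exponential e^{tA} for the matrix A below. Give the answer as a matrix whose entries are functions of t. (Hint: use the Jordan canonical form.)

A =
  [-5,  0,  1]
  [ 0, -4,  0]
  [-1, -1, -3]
e^{tA} =
  [-t*exp(-4*t) + exp(-4*t), -t^2*exp(-4*t)/2, t*exp(-4*t)]
  [0, exp(-4*t), 0]
  [-t*exp(-4*t), -t^2*exp(-4*t)/2 - t*exp(-4*t), t*exp(-4*t) + exp(-4*t)]

Strategy: write A = P · J · P⁻¹ where J is a Jordan canonical form, so e^{tA} = P · e^{tJ} · P⁻¹, and e^{tJ} can be computed block-by-block.

A has Jordan form
J =
  [-4,  1,  0]
  [ 0, -4,  1]
  [ 0,  0, -4]
(up to reordering of blocks).

Per-block formulas:
  For a 3×3 Jordan block J_3(-4): exp(t · J_3(-4)) = e^(-4t)·(I + t·N + (t^2/2)·N^2), where N is the 3×3 nilpotent shift.

After assembling e^{tJ} and conjugating by P, we get:

e^{tA} =
  [-t*exp(-4*t) + exp(-4*t), -t^2*exp(-4*t)/2, t*exp(-4*t)]
  [0, exp(-4*t), 0]
  [-t*exp(-4*t), -t^2*exp(-4*t)/2 - t*exp(-4*t), t*exp(-4*t) + exp(-4*t)]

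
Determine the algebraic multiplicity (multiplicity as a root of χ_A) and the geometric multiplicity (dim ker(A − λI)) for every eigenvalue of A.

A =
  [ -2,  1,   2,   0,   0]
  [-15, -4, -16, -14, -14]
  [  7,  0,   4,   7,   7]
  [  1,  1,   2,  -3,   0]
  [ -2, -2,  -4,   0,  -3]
λ = -3: alg = 4, geom = 3; λ = 4: alg = 1, geom = 1

Step 1 — factor the characteristic polynomial to read off the algebraic multiplicities:
  χ_A(x) = (x - 4)*(x + 3)^4

Step 2 — compute geometric multiplicities via the rank-nullity identity g(λ) = n − rank(A − λI):
  rank(A − (-3)·I) = 2, so dim ker(A − (-3)·I) = n − 2 = 3
  rank(A − (4)·I) = 4, so dim ker(A − (4)·I) = n − 4 = 1

Summary:
  λ = -3: algebraic multiplicity = 4, geometric multiplicity = 3
  λ = 4: algebraic multiplicity = 1, geometric multiplicity = 1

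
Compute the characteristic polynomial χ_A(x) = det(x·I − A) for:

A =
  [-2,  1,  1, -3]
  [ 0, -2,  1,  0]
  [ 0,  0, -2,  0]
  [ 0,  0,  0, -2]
x^4 + 8*x^3 + 24*x^2 + 32*x + 16

Expanding det(x·I − A) (e.g. by cofactor expansion or by noting that A is similar to its Jordan form J, which has the same characteristic polynomial as A) gives
  χ_A(x) = x^4 + 8*x^3 + 24*x^2 + 32*x + 16
which factors as (x + 2)^4. The eigenvalues (with algebraic multiplicities) are λ = -2 with multiplicity 4.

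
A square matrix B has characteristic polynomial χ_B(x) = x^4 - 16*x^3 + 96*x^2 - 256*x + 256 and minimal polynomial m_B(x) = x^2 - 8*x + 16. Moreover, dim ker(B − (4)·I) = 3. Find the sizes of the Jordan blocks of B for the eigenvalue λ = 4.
Block sizes for λ = 4: [2, 1, 1]

Step 1 — from the characteristic polynomial, algebraic multiplicity of λ = 4 is 4. From dim ker(B − (4)·I) = 3, there are exactly 3 Jordan blocks for λ = 4.
Step 2 — from the minimal polynomial, the factor (x − 4)^2 tells us the largest block for λ = 4 has size 2.
Step 3 — with total size 4, 3 blocks, and largest block 2, the block sizes (in nonincreasing order) are [2, 1, 1].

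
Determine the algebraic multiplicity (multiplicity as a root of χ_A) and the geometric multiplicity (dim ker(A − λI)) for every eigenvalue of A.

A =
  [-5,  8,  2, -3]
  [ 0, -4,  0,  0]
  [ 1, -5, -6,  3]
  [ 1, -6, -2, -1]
λ = -4: alg = 4, geom = 2

Step 1 — factor the characteristic polynomial to read off the algebraic multiplicities:
  χ_A(x) = (x + 4)^4

Step 2 — compute geometric multiplicities via the rank-nullity identity g(λ) = n − rank(A − λI):
  rank(A − (-4)·I) = 2, so dim ker(A − (-4)·I) = n − 2 = 2

Summary:
  λ = -4: algebraic multiplicity = 4, geometric multiplicity = 2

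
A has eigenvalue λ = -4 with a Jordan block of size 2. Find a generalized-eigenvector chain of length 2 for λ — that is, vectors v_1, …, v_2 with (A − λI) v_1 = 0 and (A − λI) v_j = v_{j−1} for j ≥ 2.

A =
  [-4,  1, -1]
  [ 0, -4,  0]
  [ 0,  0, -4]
A Jordan chain for λ = -4 of length 2:
v_1 = (1, 0, 0)ᵀ
v_2 = (0, 1, 0)ᵀ

Let N = A − (-4)·I. We want v_2 with N^2 v_2 = 0 but N^1 v_2 ≠ 0; then v_{j-1} := N · v_j for j = 2, …, 2.

Pick v_2 = (0, 1, 0)ᵀ.
Then v_1 = N · v_2 = (1, 0, 0)ᵀ.

Sanity check: (A − (-4)·I) v_1 = (0, 0, 0)ᵀ = 0. ✓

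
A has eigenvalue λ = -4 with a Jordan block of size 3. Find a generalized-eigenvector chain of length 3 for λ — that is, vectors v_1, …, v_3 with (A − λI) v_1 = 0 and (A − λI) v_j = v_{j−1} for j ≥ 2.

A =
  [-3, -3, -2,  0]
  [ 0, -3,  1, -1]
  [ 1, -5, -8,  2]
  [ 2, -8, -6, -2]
A Jordan chain for λ = -4 of length 3:
v_1 = (-1, -1, 1, 0)ᵀ
v_2 = (1, 0, 1, 2)ᵀ
v_3 = (1, 0, 0, 0)ᵀ

Let N = A − (-4)·I. We want v_3 with N^3 v_3 = 0 but N^2 v_3 ≠ 0; then v_{j-1} := N · v_j for j = 3, …, 2.

Pick v_3 = (1, 0, 0, 0)ᵀ.
Then v_2 = N · v_3 = (1, 0, 1, 2)ᵀ.
Then v_1 = N · v_2 = (-1, -1, 1, 0)ᵀ.

Sanity check: (A − (-4)·I) v_1 = (0, 0, 0, 0)ᵀ = 0. ✓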